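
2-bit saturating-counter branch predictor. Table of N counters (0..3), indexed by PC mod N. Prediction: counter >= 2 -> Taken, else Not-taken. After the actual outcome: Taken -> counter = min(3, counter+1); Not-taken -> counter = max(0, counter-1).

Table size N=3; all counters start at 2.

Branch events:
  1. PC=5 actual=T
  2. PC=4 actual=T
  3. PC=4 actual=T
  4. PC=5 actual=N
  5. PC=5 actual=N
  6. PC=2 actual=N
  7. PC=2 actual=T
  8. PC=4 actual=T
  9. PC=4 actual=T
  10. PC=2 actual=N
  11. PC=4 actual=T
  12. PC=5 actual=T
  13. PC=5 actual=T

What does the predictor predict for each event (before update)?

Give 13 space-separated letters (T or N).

Answer: T T T T T N N T T N T N N

Derivation:
Ev 1: PC=5 idx=2 pred=T actual=T -> ctr[2]=3
Ev 2: PC=4 idx=1 pred=T actual=T -> ctr[1]=3
Ev 3: PC=4 idx=1 pred=T actual=T -> ctr[1]=3
Ev 4: PC=5 idx=2 pred=T actual=N -> ctr[2]=2
Ev 5: PC=5 idx=2 pred=T actual=N -> ctr[2]=1
Ev 6: PC=2 idx=2 pred=N actual=N -> ctr[2]=0
Ev 7: PC=2 idx=2 pred=N actual=T -> ctr[2]=1
Ev 8: PC=4 idx=1 pred=T actual=T -> ctr[1]=3
Ev 9: PC=4 idx=1 pred=T actual=T -> ctr[1]=3
Ev 10: PC=2 idx=2 pred=N actual=N -> ctr[2]=0
Ev 11: PC=4 idx=1 pred=T actual=T -> ctr[1]=3
Ev 12: PC=5 idx=2 pred=N actual=T -> ctr[2]=1
Ev 13: PC=5 idx=2 pred=N actual=T -> ctr[2]=2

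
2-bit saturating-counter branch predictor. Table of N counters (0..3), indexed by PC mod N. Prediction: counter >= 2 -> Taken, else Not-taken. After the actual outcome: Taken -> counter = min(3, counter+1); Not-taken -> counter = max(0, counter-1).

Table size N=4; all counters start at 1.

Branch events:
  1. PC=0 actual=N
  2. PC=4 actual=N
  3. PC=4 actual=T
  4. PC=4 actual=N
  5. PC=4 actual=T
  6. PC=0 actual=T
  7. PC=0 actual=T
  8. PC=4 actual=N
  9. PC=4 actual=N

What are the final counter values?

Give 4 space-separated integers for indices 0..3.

Ev 1: PC=0 idx=0 pred=N actual=N -> ctr[0]=0
Ev 2: PC=4 idx=0 pred=N actual=N -> ctr[0]=0
Ev 3: PC=4 idx=0 pred=N actual=T -> ctr[0]=1
Ev 4: PC=4 idx=0 pred=N actual=N -> ctr[0]=0
Ev 5: PC=4 idx=0 pred=N actual=T -> ctr[0]=1
Ev 6: PC=0 idx=0 pred=N actual=T -> ctr[0]=2
Ev 7: PC=0 idx=0 pred=T actual=T -> ctr[0]=3
Ev 8: PC=4 idx=0 pred=T actual=N -> ctr[0]=2
Ev 9: PC=4 idx=0 pred=T actual=N -> ctr[0]=1

Answer: 1 1 1 1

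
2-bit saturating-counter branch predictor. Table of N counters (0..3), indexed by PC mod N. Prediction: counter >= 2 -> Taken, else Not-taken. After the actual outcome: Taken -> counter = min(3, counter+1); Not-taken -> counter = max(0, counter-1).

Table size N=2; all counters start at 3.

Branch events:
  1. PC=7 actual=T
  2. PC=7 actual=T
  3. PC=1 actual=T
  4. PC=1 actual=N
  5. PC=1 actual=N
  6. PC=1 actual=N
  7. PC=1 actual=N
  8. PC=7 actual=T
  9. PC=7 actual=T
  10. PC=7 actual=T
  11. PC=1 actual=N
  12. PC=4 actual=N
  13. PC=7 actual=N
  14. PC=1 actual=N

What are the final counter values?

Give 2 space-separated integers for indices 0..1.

Answer: 2 0

Derivation:
Ev 1: PC=7 idx=1 pred=T actual=T -> ctr[1]=3
Ev 2: PC=7 idx=1 pred=T actual=T -> ctr[1]=3
Ev 3: PC=1 idx=1 pred=T actual=T -> ctr[1]=3
Ev 4: PC=1 idx=1 pred=T actual=N -> ctr[1]=2
Ev 5: PC=1 idx=1 pred=T actual=N -> ctr[1]=1
Ev 6: PC=1 idx=1 pred=N actual=N -> ctr[1]=0
Ev 7: PC=1 idx=1 pred=N actual=N -> ctr[1]=0
Ev 8: PC=7 idx=1 pred=N actual=T -> ctr[1]=1
Ev 9: PC=7 idx=1 pred=N actual=T -> ctr[1]=2
Ev 10: PC=7 idx=1 pred=T actual=T -> ctr[1]=3
Ev 11: PC=1 idx=1 pred=T actual=N -> ctr[1]=2
Ev 12: PC=4 idx=0 pred=T actual=N -> ctr[0]=2
Ev 13: PC=7 idx=1 pred=T actual=N -> ctr[1]=1
Ev 14: PC=1 idx=1 pred=N actual=N -> ctr[1]=0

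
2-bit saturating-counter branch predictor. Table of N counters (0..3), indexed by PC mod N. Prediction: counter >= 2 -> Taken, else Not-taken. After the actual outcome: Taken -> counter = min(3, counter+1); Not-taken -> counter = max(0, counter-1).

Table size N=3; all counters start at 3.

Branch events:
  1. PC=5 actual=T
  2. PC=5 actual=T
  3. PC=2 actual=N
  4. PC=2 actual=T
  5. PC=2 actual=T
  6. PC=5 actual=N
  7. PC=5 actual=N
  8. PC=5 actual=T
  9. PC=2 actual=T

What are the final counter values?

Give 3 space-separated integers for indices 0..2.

Ev 1: PC=5 idx=2 pred=T actual=T -> ctr[2]=3
Ev 2: PC=5 idx=2 pred=T actual=T -> ctr[2]=3
Ev 3: PC=2 idx=2 pred=T actual=N -> ctr[2]=2
Ev 4: PC=2 idx=2 pred=T actual=T -> ctr[2]=3
Ev 5: PC=2 idx=2 pred=T actual=T -> ctr[2]=3
Ev 6: PC=5 idx=2 pred=T actual=N -> ctr[2]=2
Ev 7: PC=5 idx=2 pred=T actual=N -> ctr[2]=1
Ev 8: PC=5 idx=2 pred=N actual=T -> ctr[2]=2
Ev 9: PC=2 idx=2 pred=T actual=T -> ctr[2]=3

Answer: 3 3 3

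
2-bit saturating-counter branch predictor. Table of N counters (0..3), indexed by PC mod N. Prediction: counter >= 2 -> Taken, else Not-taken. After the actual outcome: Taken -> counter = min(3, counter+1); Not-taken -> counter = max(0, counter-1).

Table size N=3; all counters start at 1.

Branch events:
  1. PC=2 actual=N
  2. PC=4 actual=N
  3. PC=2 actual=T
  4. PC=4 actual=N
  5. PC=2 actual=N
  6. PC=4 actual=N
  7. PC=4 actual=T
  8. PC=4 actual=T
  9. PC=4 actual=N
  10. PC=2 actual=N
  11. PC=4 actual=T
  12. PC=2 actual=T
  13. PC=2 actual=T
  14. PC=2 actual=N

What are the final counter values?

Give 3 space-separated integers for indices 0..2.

Ev 1: PC=2 idx=2 pred=N actual=N -> ctr[2]=0
Ev 2: PC=4 idx=1 pred=N actual=N -> ctr[1]=0
Ev 3: PC=2 idx=2 pred=N actual=T -> ctr[2]=1
Ev 4: PC=4 idx=1 pred=N actual=N -> ctr[1]=0
Ev 5: PC=2 idx=2 pred=N actual=N -> ctr[2]=0
Ev 6: PC=4 idx=1 pred=N actual=N -> ctr[1]=0
Ev 7: PC=4 idx=1 pred=N actual=T -> ctr[1]=1
Ev 8: PC=4 idx=1 pred=N actual=T -> ctr[1]=2
Ev 9: PC=4 idx=1 pred=T actual=N -> ctr[1]=1
Ev 10: PC=2 idx=2 pred=N actual=N -> ctr[2]=0
Ev 11: PC=4 idx=1 pred=N actual=T -> ctr[1]=2
Ev 12: PC=2 idx=2 pred=N actual=T -> ctr[2]=1
Ev 13: PC=2 idx=2 pred=N actual=T -> ctr[2]=2
Ev 14: PC=2 idx=2 pred=T actual=N -> ctr[2]=1

Answer: 1 2 1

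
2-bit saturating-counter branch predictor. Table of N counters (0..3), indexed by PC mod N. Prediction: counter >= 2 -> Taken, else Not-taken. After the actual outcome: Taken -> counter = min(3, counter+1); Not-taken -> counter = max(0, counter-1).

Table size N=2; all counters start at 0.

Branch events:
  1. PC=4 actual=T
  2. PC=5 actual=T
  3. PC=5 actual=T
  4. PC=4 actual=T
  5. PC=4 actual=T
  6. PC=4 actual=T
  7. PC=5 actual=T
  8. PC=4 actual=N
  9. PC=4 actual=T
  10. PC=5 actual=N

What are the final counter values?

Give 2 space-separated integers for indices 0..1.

Ev 1: PC=4 idx=0 pred=N actual=T -> ctr[0]=1
Ev 2: PC=5 idx=1 pred=N actual=T -> ctr[1]=1
Ev 3: PC=5 idx=1 pred=N actual=T -> ctr[1]=2
Ev 4: PC=4 idx=0 pred=N actual=T -> ctr[0]=2
Ev 5: PC=4 idx=0 pred=T actual=T -> ctr[0]=3
Ev 6: PC=4 idx=0 pred=T actual=T -> ctr[0]=3
Ev 7: PC=5 idx=1 pred=T actual=T -> ctr[1]=3
Ev 8: PC=4 idx=0 pred=T actual=N -> ctr[0]=2
Ev 9: PC=4 idx=0 pred=T actual=T -> ctr[0]=3
Ev 10: PC=5 idx=1 pred=T actual=N -> ctr[1]=2

Answer: 3 2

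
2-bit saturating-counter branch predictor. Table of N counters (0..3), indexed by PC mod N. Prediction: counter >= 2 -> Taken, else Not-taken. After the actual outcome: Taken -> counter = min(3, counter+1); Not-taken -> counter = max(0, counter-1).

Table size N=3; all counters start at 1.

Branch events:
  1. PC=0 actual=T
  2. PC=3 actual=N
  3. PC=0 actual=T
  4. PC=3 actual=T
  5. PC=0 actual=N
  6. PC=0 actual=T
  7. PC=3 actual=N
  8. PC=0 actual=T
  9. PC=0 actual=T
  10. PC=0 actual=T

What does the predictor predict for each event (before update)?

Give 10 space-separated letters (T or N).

Answer: N T N T T T T T T T

Derivation:
Ev 1: PC=0 idx=0 pred=N actual=T -> ctr[0]=2
Ev 2: PC=3 idx=0 pred=T actual=N -> ctr[0]=1
Ev 3: PC=0 idx=0 pred=N actual=T -> ctr[0]=2
Ev 4: PC=3 idx=0 pred=T actual=T -> ctr[0]=3
Ev 5: PC=0 idx=0 pred=T actual=N -> ctr[0]=2
Ev 6: PC=0 idx=0 pred=T actual=T -> ctr[0]=3
Ev 7: PC=3 idx=0 pred=T actual=N -> ctr[0]=2
Ev 8: PC=0 idx=0 pred=T actual=T -> ctr[0]=3
Ev 9: PC=0 idx=0 pred=T actual=T -> ctr[0]=3
Ev 10: PC=0 idx=0 pred=T actual=T -> ctr[0]=3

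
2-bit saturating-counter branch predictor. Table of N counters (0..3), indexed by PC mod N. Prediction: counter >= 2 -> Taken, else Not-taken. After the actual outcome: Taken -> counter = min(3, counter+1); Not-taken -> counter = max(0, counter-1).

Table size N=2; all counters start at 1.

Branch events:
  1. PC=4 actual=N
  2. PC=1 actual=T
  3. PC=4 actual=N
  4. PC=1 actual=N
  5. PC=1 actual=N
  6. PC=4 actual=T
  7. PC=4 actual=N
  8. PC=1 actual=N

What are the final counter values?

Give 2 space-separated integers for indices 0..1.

Answer: 0 0

Derivation:
Ev 1: PC=4 idx=0 pred=N actual=N -> ctr[0]=0
Ev 2: PC=1 idx=1 pred=N actual=T -> ctr[1]=2
Ev 3: PC=4 idx=0 pred=N actual=N -> ctr[0]=0
Ev 4: PC=1 idx=1 pred=T actual=N -> ctr[1]=1
Ev 5: PC=1 idx=1 pred=N actual=N -> ctr[1]=0
Ev 6: PC=4 idx=0 pred=N actual=T -> ctr[0]=1
Ev 7: PC=4 idx=0 pred=N actual=N -> ctr[0]=0
Ev 8: PC=1 idx=1 pred=N actual=N -> ctr[1]=0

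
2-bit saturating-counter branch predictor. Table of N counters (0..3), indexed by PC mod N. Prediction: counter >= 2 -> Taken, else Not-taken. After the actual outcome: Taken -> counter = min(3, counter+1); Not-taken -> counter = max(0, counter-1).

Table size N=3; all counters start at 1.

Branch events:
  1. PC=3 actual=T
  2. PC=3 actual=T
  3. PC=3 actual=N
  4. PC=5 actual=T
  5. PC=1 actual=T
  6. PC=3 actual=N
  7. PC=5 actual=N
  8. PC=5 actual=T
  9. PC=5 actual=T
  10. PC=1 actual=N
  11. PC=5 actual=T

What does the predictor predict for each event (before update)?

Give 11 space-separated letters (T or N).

Ev 1: PC=3 idx=0 pred=N actual=T -> ctr[0]=2
Ev 2: PC=3 idx=0 pred=T actual=T -> ctr[0]=3
Ev 3: PC=3 idx=0 pred=T actual=N -> ctr[0]=2
Ev 4: PC=5 idx=2 pred=N actual=T -> ctr[2]=2
Ev 5: PC=1 idx=1 pred=N actual=T -> ctr[1]=2
Ev 6: PC=3 idx=0 pred=T actual=N -> ctr[0]=1
Ev 7: PC=5 idx=2 pred=T actual=N -> ctr[2]=1
Ev 8: PC=5 idx=2 pred=N actual=T -> ctr[2]=2
Ev 9: PC=5 idx=2 pred=T actual=T -> ctr[2]=3
Ev 10: PC=1 idx=1 pred=T actual=N -> ctr[1]=1
Ev 11: PC=5 idx=2 pred=T actual=T -> ctr[2]=3

Answer: N T T N N T T N T T T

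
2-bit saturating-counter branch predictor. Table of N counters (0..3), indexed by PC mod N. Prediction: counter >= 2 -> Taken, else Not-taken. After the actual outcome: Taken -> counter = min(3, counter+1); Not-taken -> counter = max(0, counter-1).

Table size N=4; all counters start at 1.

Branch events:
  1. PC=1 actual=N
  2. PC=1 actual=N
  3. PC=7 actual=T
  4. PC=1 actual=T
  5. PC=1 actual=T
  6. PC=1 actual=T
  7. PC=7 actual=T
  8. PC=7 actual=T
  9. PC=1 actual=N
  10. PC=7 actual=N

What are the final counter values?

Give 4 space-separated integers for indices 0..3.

Answer: 1 2 1 2

Derivation:
Ev 1: PC=1 idx=1 pred=N actual=N -> ctr[1]=0
Ev 2: PC=1 idx=1 pred=N actual=N -> ctr[1]=0
Ev 3: PC=7 idx=3 pred=N actual=T -> ctr[3]=2
Ev 4: PC=1 idx=1 pred=N actual=T -> ctr[1]=1
Ev 5: PC=1 idx=1 pred=N actual=T -> ctr[1]=2
Ev 6: PC=1 idx=1 pred=T actual=T -> ctr[1]=3
Ev 7: PC=7 idx=3 pred=T actual=T -> ctr[3]=3
Ev 8: PC=7 idx=3 pred=T actual=T -> ctr[3]=3
Ev 9: PC=1 idx=1 pred=T actual=N -> ctr[1]=2
Ev 10: PC=7 idx=3 pred=T actual=N -> ctr[3]=2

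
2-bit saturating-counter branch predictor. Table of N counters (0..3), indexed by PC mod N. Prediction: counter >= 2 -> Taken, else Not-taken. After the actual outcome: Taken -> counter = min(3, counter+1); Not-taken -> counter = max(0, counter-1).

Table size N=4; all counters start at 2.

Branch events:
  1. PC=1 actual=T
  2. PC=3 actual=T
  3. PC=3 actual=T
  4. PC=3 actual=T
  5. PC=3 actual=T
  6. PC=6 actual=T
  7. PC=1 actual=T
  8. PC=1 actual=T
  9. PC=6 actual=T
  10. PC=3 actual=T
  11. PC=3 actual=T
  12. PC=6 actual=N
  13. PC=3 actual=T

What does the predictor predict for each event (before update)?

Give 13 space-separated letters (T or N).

Answer: T T T T T T T T T T T T T

Derivation:
Ev 1: PC=1 idx=1 pred=T actual=T -> ctr[1]=3
Ev 2: PC=3 idx=3 pred=T actual=T -> ctr[3]=3
Ev 3: PC=3 idx=3 pred=T actual=T -> ctr[3]=3
Ev 4: PC=3 idx=3 pred=T actual=T -> ctr[3]=3
Ev 5: PC=3 idx=3 pred=T actual=T -> ctr[3]=3
Ev 6: PC=6 idx=2 pred=T actual=T -> ctr[2]=3
Ev 7: PC=1 idx=1 pred=T actual=T -> ctr[1]=3
Ev 8: PC=1 idx=1 pred=T actual=T -> ctr[1]=3
Ev 9: PC=6 idx=2 pred=T actual=T -> ctr[2]=3
Ev 10: PC=3 idx=3 pred=T actual=T -> ctr[3]=3
Ev 11: PC=3 idx=3 pred=T actual=T -> ctr[3]=3
Ev 12: PC=6 idx=2 pred=T actual=N -> ctr[2]=2
Ev 13: PC=3 idx=3 pred=T actual=T -> ctr[3]=3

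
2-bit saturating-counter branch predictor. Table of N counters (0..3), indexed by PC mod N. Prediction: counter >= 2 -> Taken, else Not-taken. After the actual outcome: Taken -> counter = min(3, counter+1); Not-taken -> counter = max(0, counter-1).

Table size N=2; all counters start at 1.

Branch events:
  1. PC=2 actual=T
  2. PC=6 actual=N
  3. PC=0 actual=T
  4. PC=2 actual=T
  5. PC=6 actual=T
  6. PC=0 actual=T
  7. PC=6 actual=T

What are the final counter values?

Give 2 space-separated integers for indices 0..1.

Answer: 3 1

Derivation:
Ev 1: PC=2 idx=0 pred=N actual=T -> ctr[0]=2
Ev 2: PC=6 idx=0 pred=T actual=N -> ctr[0]=1
Ev 3: PC=0 idx=0 pred=N actual=T -> ctr[0]=2
Ev 4: PC=2 idx=0 pred=T actual=T -> ctr[0]=3
Ev 5: PC=6 idx=0 pred=T actual=T -> ctr[0]=3
Ev 6: PC=0 idx=0 pred=T actual=T -> ctr[0]=3
Ev 7: PC=6 idx=0 pred=T actual=T -> ctr[0]=3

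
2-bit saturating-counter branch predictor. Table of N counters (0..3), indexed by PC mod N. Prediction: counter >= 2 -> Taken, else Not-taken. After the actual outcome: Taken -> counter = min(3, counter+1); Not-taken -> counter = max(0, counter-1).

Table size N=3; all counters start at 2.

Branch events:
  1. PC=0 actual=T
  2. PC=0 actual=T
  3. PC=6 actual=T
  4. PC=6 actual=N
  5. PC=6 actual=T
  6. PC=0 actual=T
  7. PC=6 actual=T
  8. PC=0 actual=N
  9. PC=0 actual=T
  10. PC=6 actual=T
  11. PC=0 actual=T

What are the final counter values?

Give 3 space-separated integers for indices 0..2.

Answer: 3 2 2

Derivation:
Ev 1: PC=0 idx=0 pred=T actual=T -> ctr[0]=3
Ev 2: PC=0 idx=0 pred=T actual=T -> ctr[0]=3
Ev 3: PC=6 idx=0 pred=T actual=T -> ctr[0]=3
Ev 4: PC=6 idx=0 pred=T actual=N -> ctr[0]=2
Ev 5: PC=6 idx=0 pred=T actual=T -> ctr[0]=3
Ev 6: PC=0 idx=0 pred=T actual=T -> ctr[0]=3
Ev 7: PC=6 idx=0 pred=T actual=T -> ctr[0]=3
Ev 8: PC=0 idx=0 pred=T actual=N -> ctr[0]=2
Ev 9: PC=0 idx=0 pred=T actual=T -> ctr[0]=3
Ev 10: PC=6 idx=0 pred=T actual=T -> ctr[0]=3
Ev 11: PC=0 idx=0 pred=T actual=T -> ctr[0]=3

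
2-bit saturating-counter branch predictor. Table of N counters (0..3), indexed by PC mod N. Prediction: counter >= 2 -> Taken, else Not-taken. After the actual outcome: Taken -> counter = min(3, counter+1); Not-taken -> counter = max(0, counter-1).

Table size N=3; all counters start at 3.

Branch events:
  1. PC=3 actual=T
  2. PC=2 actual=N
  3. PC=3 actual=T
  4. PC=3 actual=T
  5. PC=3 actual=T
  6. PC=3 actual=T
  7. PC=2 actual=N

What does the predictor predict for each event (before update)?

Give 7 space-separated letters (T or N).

Ev 1: PC=3 idx=0 pred=T actual=T -> ctr[0]=3
Ev 2: PC=2 idx=2 pred=T actual=N -> ctr[2]=2
Ev 3: PC=3 idx=0 pred=T actual=T -> ctr[0]=3
Ev 4: PC=3 idx=0 pred=T actual=T -> ctr[0]=3
Ev 5: PC=3 idx=0 pred=T actual=T -> ctr[0]=3
Ev 6: PC=3 idx=0 pred=T actual=T -> ctr[0]=3
Ev 7: PC=2 idx=2 pred=T actual=N -> ctr[2]=1

Answer: T T T T T T T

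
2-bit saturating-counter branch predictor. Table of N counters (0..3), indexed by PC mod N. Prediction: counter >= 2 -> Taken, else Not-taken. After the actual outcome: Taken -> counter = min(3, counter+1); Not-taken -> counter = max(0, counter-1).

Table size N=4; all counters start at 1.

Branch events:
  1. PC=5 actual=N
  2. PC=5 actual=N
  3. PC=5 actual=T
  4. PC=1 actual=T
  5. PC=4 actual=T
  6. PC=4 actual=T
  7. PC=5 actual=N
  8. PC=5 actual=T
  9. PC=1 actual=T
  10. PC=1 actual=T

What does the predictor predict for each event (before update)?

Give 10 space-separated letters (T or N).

Answer: N N N N N T T N T T

Derivation:
Ev 1: PC=5 idx=1 pred=N actual=N -> ctr[1]=0
Ev 2: PC=5 idx=1 pred=N actual=N -> ctr[1]=0
Ev 3: PC=5 idx=1 pred=N actual=T -> ctr[1]=1
Ev 4: PC=1 idx=1 pred=N actual=T -> ctr[1]=2
Ev 5: PC=4 idx=0 pred=N actual=T -> ctr[0]=2
Ev 6: PC=4 idx=0 pred=T actual=T -> ctr[0]=3
Ev 7: PC=5 idx=1 pred=T actual=N -> ctr[1]=1
Ev 8: PC=5 idx=1 pred=N actual=T -> ctr[1]=2
Ev 9: PC=1 idx=1 pred=T actual=T -> ctr[1]=3
Ev 10: PC=1 idx=1 pred=T actual=T -> ctr[1]=3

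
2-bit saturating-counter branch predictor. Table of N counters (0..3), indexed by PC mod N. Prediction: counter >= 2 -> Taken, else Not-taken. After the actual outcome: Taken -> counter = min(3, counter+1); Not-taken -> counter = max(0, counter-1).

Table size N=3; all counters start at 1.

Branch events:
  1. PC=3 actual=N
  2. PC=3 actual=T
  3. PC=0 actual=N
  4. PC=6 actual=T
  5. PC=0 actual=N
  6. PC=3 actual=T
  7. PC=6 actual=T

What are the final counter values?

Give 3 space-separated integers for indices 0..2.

Answer: 2 1 1

Derivation:
Ev 1: PC=3 idx=0 pred=N actual=N -> ctr[0]=0
Ev 2: PC=3 idx=0 pred=N actual=T -> ctr[0]=1
Ev 3: PC=0 idx=0 pred=N actual=N -> ctr[0]=0
Ev 4: PC=6 idx=0 pred=N actual=T -> ctr[0]=1
Ev 5: PC=0 idx=0 pred=N actual=N -> ctr[0]=0
Ev 6: PC=3 idx=0 pred=N actual=T -> ctr[0]=1
Ev 7: PC=6 idx=0 pred=N actual=T -> ctr[0]=2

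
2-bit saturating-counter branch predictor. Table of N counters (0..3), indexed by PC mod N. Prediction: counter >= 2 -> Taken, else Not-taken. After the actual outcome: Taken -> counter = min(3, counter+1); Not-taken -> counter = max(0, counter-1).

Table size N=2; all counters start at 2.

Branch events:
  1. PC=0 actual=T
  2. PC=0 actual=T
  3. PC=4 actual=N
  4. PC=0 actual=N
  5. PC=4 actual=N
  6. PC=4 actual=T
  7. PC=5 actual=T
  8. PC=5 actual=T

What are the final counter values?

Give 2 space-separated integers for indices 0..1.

Answer: 1 3

Derivation:
Ev 1: PC=0 idx=0 pred=T actual=T -> ctr[0]=3
Ev 2: PC=0 idx=0 pred=T actual=T -> ctr[0]=3
Ev 3: PC=4 idx=0 pred=T actual=N -> ctr[0]=2
Ev 4: PC=0 idx=0 pred=T actual=N -> ctr[0]=1
Ev 5: PC=4 idx=0 pred=N actual=N -> ctr[0]=0
Ev 6: PC=4 idx=0 pred=N actual=T -> ctr[0]=1
Ev 7: PC=5 idx=1 pred=T actual=T -> ctr[1]=3
Ev 8: PC=5 idx=1 pred=T actual=T -> ctr[1]=3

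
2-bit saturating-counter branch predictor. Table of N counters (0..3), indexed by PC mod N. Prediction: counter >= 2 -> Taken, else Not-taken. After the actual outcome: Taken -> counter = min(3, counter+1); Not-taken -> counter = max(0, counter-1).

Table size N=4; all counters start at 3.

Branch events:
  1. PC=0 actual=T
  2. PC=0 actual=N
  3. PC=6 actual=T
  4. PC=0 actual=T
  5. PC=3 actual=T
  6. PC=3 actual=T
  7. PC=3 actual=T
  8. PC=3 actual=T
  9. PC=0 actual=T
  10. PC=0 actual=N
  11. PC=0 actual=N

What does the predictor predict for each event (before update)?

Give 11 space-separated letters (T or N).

Ev 1: PC=0 idx=0 pred=T actual=T -> ctr[0]=3
Ev 2: PC=0 idx=0 pred=T actual=N -> ctr[0]=2
Ev 3: PC=6 idx=2 pred=T actual=T -> ctr[2]=3
Ev 4: PC=0 idx=0 pred=T actual=T -> ctr[0]=3
Ev 5: PC=3 idx=3 pred=T actual=T -> ctr[3]=3
Ev 6: PC=3 idx=3 pred=T actual=T -> ctr[3]=3
Ev 7: PC=3 idx=3 pred=T actual=T -> ctr[3]=3
Ev 8: PC=3 idx=3 pred=T actual=T -> ctr[3]=3
Ev 9: PC=0 idx=0 pred=T actual=T -> ctr[0]=3
Ev 10: PC=0 idx=0 pred=T actual=N -> ctr[0]=2
Ev 11: PC=0 idx=0 pred=T actual=N -> ctr[0]=1

Answer: T T T T T T T T T T T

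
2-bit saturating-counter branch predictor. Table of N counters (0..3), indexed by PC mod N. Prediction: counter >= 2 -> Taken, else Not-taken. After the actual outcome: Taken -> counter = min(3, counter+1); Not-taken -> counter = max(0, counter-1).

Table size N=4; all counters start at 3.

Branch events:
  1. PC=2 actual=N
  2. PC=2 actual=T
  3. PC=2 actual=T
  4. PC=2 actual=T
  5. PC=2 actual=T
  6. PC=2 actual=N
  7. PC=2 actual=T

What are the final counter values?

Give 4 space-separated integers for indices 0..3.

Answer: 3 3 3 3

Derivation:
Ev 1: PC=2 idx=2 pred=T actual=N -> ctr[2]=2
Ev 2: PC=2 idx=2 pred=T actual=T -> ctr[2]=3
Ev 3: PC=2 idx=2 pred=T actual=T -> ctr[2]=3
Ev 4: PC=2 idx=2 pred=T actual=T -> ctr[2]=3
Ev 5: PC=2 idx=2 pred=T actual=T -> ctr[2]=3
Ev 6: PC=2 idx=2 pred=T actual=N -> ctr[2]=2
Ev 7: PC=2 idx=2 pred=T actual=T -> ctr[2]=3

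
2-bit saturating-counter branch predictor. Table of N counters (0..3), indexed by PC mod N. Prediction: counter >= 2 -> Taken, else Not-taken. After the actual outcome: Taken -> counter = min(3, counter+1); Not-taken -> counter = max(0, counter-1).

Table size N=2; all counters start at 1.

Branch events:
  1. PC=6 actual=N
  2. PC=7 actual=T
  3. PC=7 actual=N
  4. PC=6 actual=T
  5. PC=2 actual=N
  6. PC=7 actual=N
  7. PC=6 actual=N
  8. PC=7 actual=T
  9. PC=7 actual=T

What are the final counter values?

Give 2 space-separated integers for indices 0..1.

Ev 1: PC=6 idx=0 pred=N actual=N -> ctr[0]=0
Ev 2: PC=7 idx=1 pred=N actual=T -> ctr[1]=2
Ev 3: PC=7 idx=1 pred=T actual=N -> ctr[1]=1
Ev 4: PC=6 idx=0 pred=N actual=T -> ctr[0]=1
Ev 5: PC=2 idx=0 pred=N actual=N -> ctr[0]=0
Ev 6: PC=7 idx=1 pred=N actual=N -> ctr[1]=0
Ev 7: PC=6 idx=0 pred=N actual=N -> ctr[0]=0
Ev 8: PC=7 idx=1 pred=N actual=T -> ctr[1]=1
Ev 9: PC=7 idx=1 pred=N actual=T -> ctr[1]=2

Answer: 0 2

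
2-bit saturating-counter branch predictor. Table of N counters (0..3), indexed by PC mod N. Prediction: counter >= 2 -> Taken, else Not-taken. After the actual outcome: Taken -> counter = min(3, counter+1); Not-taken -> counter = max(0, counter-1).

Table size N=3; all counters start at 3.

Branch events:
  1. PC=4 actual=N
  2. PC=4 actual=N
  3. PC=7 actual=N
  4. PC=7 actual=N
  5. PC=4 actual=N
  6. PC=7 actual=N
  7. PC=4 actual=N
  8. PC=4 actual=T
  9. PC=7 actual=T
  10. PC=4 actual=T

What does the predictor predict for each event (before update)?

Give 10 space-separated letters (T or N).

Ev 1: PC=4 idx=1 pred=T actual=N -> ctr[1]=2
Ev 2: PC=4 idx=1 pred=T actual=N -> ctr[1]=1
Ev 3: PC=7 idx=1 pred=N actual=N -> ctr[1]=0
Ev 4: PC=7 idx=1 pred=N actual=N -> ctr[1]=0
Ev 5: PC=4 idx=1 pred=N actual=N -> ctr[1]=0
Ev 6: PC=7 idx=1 pred=N actual=N -> ctr[1]=0
Ev 7: PC=4 idx=1 pred=N actual=N -> ctr[1]=0
Ev 8: PC=4 idx=1 pred=N actual=T -> ctr[1]=1
Ev 9: PC=7 idx=1 pred=N actual=T -> ctr[1]=2
Ev 10: PC=4 idx=1 pred=T actual=T -> ctr[1]=3

Answer: T T N N N N N N N T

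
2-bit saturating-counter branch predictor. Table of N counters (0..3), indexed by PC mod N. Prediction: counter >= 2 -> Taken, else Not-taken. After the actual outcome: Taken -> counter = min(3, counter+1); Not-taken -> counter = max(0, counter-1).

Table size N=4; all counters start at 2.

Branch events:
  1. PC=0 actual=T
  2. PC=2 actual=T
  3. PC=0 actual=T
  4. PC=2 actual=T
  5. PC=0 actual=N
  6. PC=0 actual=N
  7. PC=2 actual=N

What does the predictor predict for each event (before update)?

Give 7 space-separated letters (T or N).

Answer: T T T T T T T

Derivation:
Ev 1: PC=0 idx=0 pred=T actual=T -> ctr[0]=3
Ev 2: PC=2 idx=2 pred=T actual=T -> ctr[2]=3
Ev 3: PC=0 idx=0 pred=T actual=T -> ctr[0]=3
Ev 4: PC=2 idx=2 pred=T actual=T -> ctr[2]=3
Ev 5: PC=0 idx=0 pred=T actual=N -> ctr[0]=2
Ev 6: PC=0 idx=0 pred=T actual=N -> ctr[0]=1
Ev 7: PC=2 idx=2 pred=T actual=N -> ctr[2]=2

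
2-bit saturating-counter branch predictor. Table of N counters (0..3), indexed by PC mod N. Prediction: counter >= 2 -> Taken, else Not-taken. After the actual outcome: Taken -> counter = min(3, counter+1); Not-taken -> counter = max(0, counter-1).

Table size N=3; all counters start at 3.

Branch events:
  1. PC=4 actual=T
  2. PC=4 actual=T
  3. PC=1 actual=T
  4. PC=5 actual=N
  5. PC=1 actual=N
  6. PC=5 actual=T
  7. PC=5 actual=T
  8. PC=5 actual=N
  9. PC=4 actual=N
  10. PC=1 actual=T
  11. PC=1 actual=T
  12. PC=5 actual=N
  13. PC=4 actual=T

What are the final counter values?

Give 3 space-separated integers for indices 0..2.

Answer: 3 3 1

Derivation:
Ev 1: PC=4 idx=1 pred=T actual=T -> ctr[1]=3
Ev 2: PC=4 idx=1 pred=T actual=T -> ctr[1]=3
Ev 3: PC=1 idx=1 pred=T actual=T -> ctr[1]=3
Ev 4: PC=5 idx=2 pred=T actual=N -> ctr[2]=2
Ev 5: PC=1 idx=1 pred=T actual=N -> ctr[1]=2
Ev 6: PC=5 idx=2 pred=T actual=T -> ctr[2]=3
Ev 7: PC=5 idx=2 pred=T actual=T -> ctr[2]=3
Ev 8: PC=5 idx=2 pred=T actual=N -> ctr[2]=2
Ev 9: PC=4 idx=1 pred=T actual=N -> ctr[1]=1
Ev 10: PC=1 idx=1 pred=N actual=T -> ctr[1]=2
Ev 11: PC=1 idx=1 pred=T actual=T -> ctr[1]=3
Ev 12: PC=5 idx=2 pred=T actual=N -> ctr[2]=1
Ev 13: PC=4 idx=1 pred=T actual=T -> ctr[1]=3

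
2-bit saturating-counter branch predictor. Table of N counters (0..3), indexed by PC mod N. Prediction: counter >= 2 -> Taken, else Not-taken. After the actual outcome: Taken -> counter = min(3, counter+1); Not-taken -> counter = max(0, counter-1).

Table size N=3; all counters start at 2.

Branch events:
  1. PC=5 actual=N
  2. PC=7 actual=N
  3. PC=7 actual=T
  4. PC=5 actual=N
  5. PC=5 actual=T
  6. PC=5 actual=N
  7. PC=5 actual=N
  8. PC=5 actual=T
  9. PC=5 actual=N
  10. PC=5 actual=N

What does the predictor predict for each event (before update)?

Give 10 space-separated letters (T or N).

Ev 1: PC=5 idx=2 pred=T actual=N -> ctr[2]=1
Ev 2: PC=7 idx=1 pred=T actual=N -> ctr[1]=1
Ev 3: PC=7 idx=1 pred=N actual=T -> ctr[1]=2
Ev 4: PC=5 idx=2 pred=N actual=N -> ctr[2]=0
Ev 5: PC=5 idx=2 pred=N actual=T -> ctr[2]=1
Ev 6: PC=5 idx=2 pred=N actual=N -> ctr[2]=0
Ev 7: PC=5 idx=2 pred=N actual=N -> ctr[2]=0
Ev 8: PC=5 idx=2 pred=N actual=T -> ctr[2]=1
Ev 9: PC=5 idx=2 pred=N actual=N -> ctr[2]=0
Ev 10: PC=5 idx=2 pred=N actual=N -> ctr[2]=0

Answer: T T N N N N N N N N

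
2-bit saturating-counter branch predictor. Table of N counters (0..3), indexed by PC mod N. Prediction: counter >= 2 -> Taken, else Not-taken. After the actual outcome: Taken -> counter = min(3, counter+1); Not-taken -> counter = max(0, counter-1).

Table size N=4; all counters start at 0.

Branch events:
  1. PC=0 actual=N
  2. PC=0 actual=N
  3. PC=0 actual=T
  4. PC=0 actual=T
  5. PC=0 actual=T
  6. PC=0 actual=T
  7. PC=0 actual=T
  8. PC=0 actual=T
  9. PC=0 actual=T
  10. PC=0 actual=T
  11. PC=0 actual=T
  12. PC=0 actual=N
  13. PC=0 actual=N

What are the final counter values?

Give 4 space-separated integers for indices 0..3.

Ev 1: PC=0 idx=0 pred=N actual=N -> ctr[0]=0
Ev 2: PC=0 idx=0 pred=N actual=N -> ctr[0]=0
Ev 3: PC=0 idx=0 pred=N actual=T -> ctr[0]=1
Ev 4: PC=0 idx=0 pred=N actual=T -> ctr[0]=2
Ev 5: PC=0 idx=0 pred=T actual=T -> ctr[0]=3
Ev 6: PC=0 idx=0 pred=T actual=T -> ctr[0]=3
Ev 7: PC=0 idx=0 pred=T actual=T -> ctr[0]=3
Ev 8: PC=0 idx=0 pred=T actual=T -> ctr[0]=3
Ev 9: PC=0 idx=0 pred=T actual=T -> ctr[0]=3
Ev 10: PC=0 idx=0 pred=T actual=T -> ctr[0]=3
Ev 11: PC=0 idx=0 pred=T actual=T -> ctr[0]=3
Ev 12: PC=0 idx=0 pred=T actual=N -> ctr[0]=2
Ev 13: PC=0 idx=0 pred=T actual=N -> ctr[0]=1

Answer: 1 0 0 0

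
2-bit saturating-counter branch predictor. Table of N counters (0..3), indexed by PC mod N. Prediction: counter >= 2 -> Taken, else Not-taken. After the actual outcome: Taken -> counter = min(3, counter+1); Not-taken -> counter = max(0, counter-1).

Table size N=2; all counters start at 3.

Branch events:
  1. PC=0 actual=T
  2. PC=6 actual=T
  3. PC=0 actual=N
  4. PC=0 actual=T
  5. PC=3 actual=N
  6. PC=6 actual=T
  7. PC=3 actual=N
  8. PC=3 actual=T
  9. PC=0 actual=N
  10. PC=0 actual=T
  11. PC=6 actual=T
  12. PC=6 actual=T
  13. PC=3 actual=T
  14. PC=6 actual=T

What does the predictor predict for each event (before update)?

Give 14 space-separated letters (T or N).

Answer: T T T T T T T N T T T T T T

Derivation:
Ev 1: PC=0 idx=0 pred=T actual=T -> ctr[0]=3
Ev 2: PC=6 idx=0 pred=T actual=T -> ctr[0]=3
Ev 3: PC=0 idx=0 pred=T actual=N -> ctr[0]=2
Ev 4: PC=0 idx=0 pred=T actual=T -> ctr[0]=3
Ev 5: PC=3 idx=1 pred=T actual=N -> ctr[1]=2
Ev 6: PC=6 idx=0 pred=T actual=T -> ctr[0]=3
Ev 7: PC=3 idx=1 pred=T actual=N -> ctr[1]=1
Ev 8: PC=3 idx=1 pred=N actual=T -> ctr[1]=2
Ev 9: PC=0 idx=0 pred=T actual=N -> ctr[0]=2
Ev 10: PC=0 idx=0 pred=T actual=T -> ctr[0]=3
Ev 11: PC=6 idx=0 pred=T actual=T -> ctr[0]=3
Ev 12: PC=6 idx=0 pred=T actual=T -> ctr[0]=3
Ev 13: PC=3 idx=1 pred=T actual=T -> ctr[1]=3
Ev 14: PC=6 idx=0 pred=T actual=T -> ctr[0]=3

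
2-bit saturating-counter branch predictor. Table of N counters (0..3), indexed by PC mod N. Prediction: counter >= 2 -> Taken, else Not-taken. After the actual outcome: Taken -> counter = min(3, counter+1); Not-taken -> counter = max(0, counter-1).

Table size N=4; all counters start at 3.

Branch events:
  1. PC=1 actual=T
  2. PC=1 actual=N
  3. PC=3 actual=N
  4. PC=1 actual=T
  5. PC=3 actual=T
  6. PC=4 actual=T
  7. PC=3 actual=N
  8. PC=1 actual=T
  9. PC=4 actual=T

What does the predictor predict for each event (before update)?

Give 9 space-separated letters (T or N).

Answer: T T T T T T T T T

Derivation:
Ev 1: PC=1 idx=1 pred=T actual=T -> ctr[1]=3
Ev 2: PC=1 idx=1 pred=T actual=N -> ctr[1]=2
Ev 3: PC=3 idx=3 pred=T actual=N -> ctr[3]=2
Ev 4: PC=1 idx=1 pred=T actual=T -> ctr[1]=3
Ev 5: PC=3 idx=3 pred=T actual=T -> ctr[3]=3
Ev 6: PC=4 idx=0 pred=T actual=T -> ctr[0]=3
Ev 7: PC=3 idx=3 pred=T actual=N -> ctr[3]=2
Ev 8: PC=1 idx=1 pred=T actual=T -> ctr[1]=3
Ev 9: PC=4 idx=0 pred=T actual=T -> ctr[0]=3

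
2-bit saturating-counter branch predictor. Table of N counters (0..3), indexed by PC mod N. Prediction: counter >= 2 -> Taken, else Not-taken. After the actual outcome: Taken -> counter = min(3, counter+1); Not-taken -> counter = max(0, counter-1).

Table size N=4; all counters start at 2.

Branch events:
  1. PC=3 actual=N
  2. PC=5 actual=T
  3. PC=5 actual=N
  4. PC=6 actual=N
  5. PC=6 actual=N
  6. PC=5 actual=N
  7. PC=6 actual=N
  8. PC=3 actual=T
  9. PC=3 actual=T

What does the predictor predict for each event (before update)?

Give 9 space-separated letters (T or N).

Ev 1: PC=3 idx=3 pred=T actual=N -> ctr[3]=1
Ev 2: PC=5 idx=1 pred=T actual=T -> ctr[1]=3
Ev 3: PC=5 idx=1 pred=T actual=N -> ctr[1]=2
Ev 4: PC=6 idx=2 pred=T actual=N -> ctr[2]=1
Ev 5: PC=6 idx=2 pred=N actual=N -> ctr[2]=0
Ev 6: PC=5 idx=1 pred=T actual=N -> ctr[1]=1
Ev 7: PC=6 idx=2 pred=N actual=N -> ctr[2]=0
Ev 8: PC=3 idx=3 pred=N actual=T -> ctr[3]=2
Ev 9: PC=3 idx=3 pred=T actual=T -> ctr[3]=3

Answer: T T T T N T N N T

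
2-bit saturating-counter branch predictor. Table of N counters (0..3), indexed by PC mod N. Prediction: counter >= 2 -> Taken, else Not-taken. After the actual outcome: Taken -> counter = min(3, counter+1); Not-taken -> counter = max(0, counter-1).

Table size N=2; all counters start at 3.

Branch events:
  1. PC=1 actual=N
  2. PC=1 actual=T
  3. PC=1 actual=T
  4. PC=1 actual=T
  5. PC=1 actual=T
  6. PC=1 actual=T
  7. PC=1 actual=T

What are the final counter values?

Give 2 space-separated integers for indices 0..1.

Ev 1: PC=1 idx=1 pred=T actual=N -> ctr[1]=2
Ev 2: PC=1 idx=1 pred=T actual=T -> ctr[1]=3
Ev 3: PC=1 idx=1 pred=T actual=T -> ctr[1]=3
Ev 4: PC=1 idx=1 pred=T actual=T -> ctr[1]=3
Ev 5: PC=1 idx=1 pred=T actual=T -> ctr[1]=3
Ev 6: PC=1 idx=1 pred=T actual=T -> ctr[1]=3
Ev 7: PC=1 idx=1 pred=T actual=T -> ctr[1]=3

Answer: 3 3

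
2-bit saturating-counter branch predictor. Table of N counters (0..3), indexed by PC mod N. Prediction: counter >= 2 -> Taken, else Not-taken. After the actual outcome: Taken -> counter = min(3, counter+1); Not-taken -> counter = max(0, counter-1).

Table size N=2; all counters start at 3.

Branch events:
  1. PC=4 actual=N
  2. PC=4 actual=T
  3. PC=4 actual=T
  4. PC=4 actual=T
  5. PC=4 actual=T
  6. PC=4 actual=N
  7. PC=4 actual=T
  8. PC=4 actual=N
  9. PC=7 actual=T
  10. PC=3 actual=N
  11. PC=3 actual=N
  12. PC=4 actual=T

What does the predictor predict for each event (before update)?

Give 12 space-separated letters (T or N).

Ev 1: PC=4 idx=0 pred=T actual=N -> ctr[0]=2
Ev 2: PC=4 idx=0 pred=T actual=T -> ctr[0]=3
Ev 3: PC=4 idx=0 pred=T actual=T -> ctr[0]=3
Ev 4: PC=4 idx=0 pred=T actual=T -> ctr[0]=3
Ev 5: PC=4 idx=0 pred=T actual=T -> ctr[0]=3
Ev 6: PC=4 idx=0 pred=T actual=N -> ctr[0]=2
Ev 7: PC=4 idx=0 pred=T actual=T -> ctr[0]=3
Ev 8: PC=4 idx=0 pred=T actual=N -> ctr[0]=2
Ev 9: PC=7 idx=1 pred=T actual=T -> ctr[1]=3
Ev 10: PC=3 idx=1 pred=T actual=N -> ctr[1]=2
Ev 11: PC=3 idx=1 pred=T actual=N -> ctr[1]=1
Ev 12: PC=4 idx=0 pred=T actual=T -> ctr[0]=3

Answer: T T T T T T T T T T T T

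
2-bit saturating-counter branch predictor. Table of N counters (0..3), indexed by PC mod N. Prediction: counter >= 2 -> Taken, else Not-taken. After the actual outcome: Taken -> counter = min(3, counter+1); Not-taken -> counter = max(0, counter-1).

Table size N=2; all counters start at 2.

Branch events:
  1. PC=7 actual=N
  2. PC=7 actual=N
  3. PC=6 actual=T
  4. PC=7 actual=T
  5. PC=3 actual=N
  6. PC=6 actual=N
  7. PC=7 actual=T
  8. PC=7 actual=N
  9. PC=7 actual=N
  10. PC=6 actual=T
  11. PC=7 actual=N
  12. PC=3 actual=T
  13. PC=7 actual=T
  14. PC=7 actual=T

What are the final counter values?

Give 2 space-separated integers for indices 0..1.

Answer: 3 3

Derivation:
Ev 1: PC=7 idx=1 pred=T actual=N -> ctr[1]=1
Ev 2: PC=7 idx=1 pred=N actual=N -> ctr[1]=0
Ev 3: PC=6 idx=0 pred=T actual=T -> ctr[0]=3
Ev 4: PC=7 idx=1 pred=N actual=T -> ctr[1]=1
Ev 5: PC=3 idx=1 pred=N actual=N -> ctr[1]=0
Ev 6: PC=6 idx=0 pred=T actual=N -> ctr[0]=2
Ev 7: PC=7 idx=1 pred=N actual=T -> ctr[1]=1
Ev 8: PC=7 idx=1 pred=N actual=N -> ctr[1]=0
Ev 9: PC=7 idx=1 pred=N actual=N -> ctr[1]=0
Ev 10: PC=6 idx=0 pred=T actual=T -> ctr[0]=3
Ev 11: PC=7 idx=1 pred=N actual=N -> ctr[1]=0
Ev 12: PC=3 idx=1 pred=N actual=T -> ctr[1]=1
Ev 13: PC=7 idx=1 pred=N actual=T -> ctr[1]=2
Ev 14: PC=7 idx=1 pred=T actual=T -> ctr[1]=3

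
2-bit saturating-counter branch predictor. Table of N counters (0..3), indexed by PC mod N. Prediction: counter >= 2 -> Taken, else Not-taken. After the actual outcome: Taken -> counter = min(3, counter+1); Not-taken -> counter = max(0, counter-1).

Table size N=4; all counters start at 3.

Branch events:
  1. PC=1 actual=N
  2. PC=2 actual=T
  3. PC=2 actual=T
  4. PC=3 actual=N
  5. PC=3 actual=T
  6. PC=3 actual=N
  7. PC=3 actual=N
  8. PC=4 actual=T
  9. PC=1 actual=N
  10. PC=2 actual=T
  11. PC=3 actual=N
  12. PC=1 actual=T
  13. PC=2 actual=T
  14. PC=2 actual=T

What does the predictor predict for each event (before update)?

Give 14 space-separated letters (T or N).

Answer: T T T T T T T T T T N N T T

Derivation:
Ev 1: PC=1 idx=1 pred=T actual=N -> ctr[1]=2
Ev 2: PC=2 idx=2 pred=T actual=T -> ctr[2]=3
Ev 3: PC=2 idx=2 pred=T actual=T -> ctr[2]=3
Ev 4: PC=3 idx=3 pred=T actual=N -> ctr[3]=2
Ev 5: PC=3 idx=3 pred=T actual=T -> ctr[3]=3
Ev 6: PC=3 idx=3 pred=T actual=N -> ctr[3]=2
Ev 7: PC=3 idx=3 pred=T actual=N -> ctr[3]=1
Ev 8: PC=4 idx=0 pred=T actual=T -> ctr[0]=3
Ev 9: PC=1 idx=1 pred=T actual=N -> ctr[1]=1
Ev 10: PC=2 idx=2 pred=T actual=T -> ctr[2]=3
Ev 11: PC=3 idx=3 pred=N actual=N -> ctr[3]=0
Ev 12: PC=1 idx=1 pred=N actual=T -> ctr[1]=2
Ev 13: PC=2 idx=2 pred=T actual=T -> ctr[2]=3
Ev 14: PC=2 idx=2 pred=T actual=T -> ctr[2]=3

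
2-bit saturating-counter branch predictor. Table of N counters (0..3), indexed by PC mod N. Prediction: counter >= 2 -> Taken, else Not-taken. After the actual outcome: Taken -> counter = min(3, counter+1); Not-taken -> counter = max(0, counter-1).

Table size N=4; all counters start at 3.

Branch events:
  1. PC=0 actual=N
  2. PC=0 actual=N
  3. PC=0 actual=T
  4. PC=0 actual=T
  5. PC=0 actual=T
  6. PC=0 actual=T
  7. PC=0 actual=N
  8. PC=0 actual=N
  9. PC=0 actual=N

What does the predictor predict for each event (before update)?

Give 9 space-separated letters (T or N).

Answer: T T N T T T T T N

Derivation:
Ev 1: PC=0 idx=0 pred=T actual=N -> ctr[0]=2
Ev 2: PC=0 idx=0 pred=T actual=N -> ctr[0]=1
Ev 3: PC=0 idx=0 pred=N actual=T -> ctr[0]=2
Ev 4: PC=0 idx=0 pred=T actual=T -> ctr[0]=3
Ev 5: PC=0 idx=0 pred=T actual=T -> ctr[0]=3
Ev 6: PC=0 idx=0 pred=T actual=T -> ctr[0]=3
Ev 7: PC=0 idx=0 pred=T actual=N -> ctr[0]=2
Ev 8: PC=0 idx=0 pred=T actual=N -> ctr[0]=1
Ev 9: PC=0 idx=0 pred=N actual=N -> ctr[0]=0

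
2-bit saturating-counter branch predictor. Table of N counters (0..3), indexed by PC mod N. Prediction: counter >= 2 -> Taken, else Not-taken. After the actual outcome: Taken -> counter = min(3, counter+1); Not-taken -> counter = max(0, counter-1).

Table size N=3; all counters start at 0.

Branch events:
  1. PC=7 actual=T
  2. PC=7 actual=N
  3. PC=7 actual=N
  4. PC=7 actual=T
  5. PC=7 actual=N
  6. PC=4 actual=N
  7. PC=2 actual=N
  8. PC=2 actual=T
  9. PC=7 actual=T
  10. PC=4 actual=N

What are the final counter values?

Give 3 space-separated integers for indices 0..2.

Ev 1: PC=7 idx=1 pred=N actual=T -> ctr[1]=1
Ev 2: PC=7 idx=1 pred=N actual=N -> ctr[1]=0
Ev 3: PC=7 idx=1 pred=N actual=N -> ctr[1]=0
Ev 4: PC=7 idx=1 pred=N actual=T -> ctr[1]=1
Ev 5: PC=7 idx=1 pred=N actual=N -> ctr[1]=0
Ev 6: PC=4 idx=1 pred=N actual=N -> ctr[1]=0
Ev 7: PC=2 idx=2 pred=N actual=N -> ctr[2]=0
Ev 8: PC=2 idx=2 pred=N actual=T -> ctr[2]=1
Ev 9: PC=7 idx=1 pred=N actual=T -> ctr[1]=1
Ev 10: PC=4 idx=1 pred=N actual=N -> ctr[1]=0

Answer: 0 0 1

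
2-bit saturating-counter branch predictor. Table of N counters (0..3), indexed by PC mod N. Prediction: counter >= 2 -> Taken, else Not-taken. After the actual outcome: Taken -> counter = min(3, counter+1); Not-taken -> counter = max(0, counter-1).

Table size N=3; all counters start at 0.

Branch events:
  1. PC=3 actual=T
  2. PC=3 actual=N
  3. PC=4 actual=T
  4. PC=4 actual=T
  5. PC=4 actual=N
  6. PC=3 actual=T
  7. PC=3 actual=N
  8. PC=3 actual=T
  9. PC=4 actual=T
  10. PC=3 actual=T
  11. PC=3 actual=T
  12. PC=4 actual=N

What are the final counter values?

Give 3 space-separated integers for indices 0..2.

Ev 1: PC=3 idx=0 pred=N actual=T -> ctr[0]=1
Ev 2: PC=3 idx=0 pred=N actual=N -> ctr[0]=0
Ev 3: PC=4 idx=1 pred=N actual=T -> ctr[1]=1
Ev 4: PC=4 idx=1 pred=N actual=T -> ctr[1]=2
Ev 5: PC=4 idx=1 pred=T actual=N -> ctr[1]=1
Ev 6: PC=3 idx=0 pred=N actual=T -> ctr[0]=1
Ev 7: PC=3 idx=0 pred=N actual=N -> ctr[0]=0
Ev 8: PC=3 idx=0 pred=N actual=T -> ctr[0]=1
Ev 9: PC=4 idx=1 pred=N actual=T -> ctr[1]=2
Ev 10: PC=3 idx=0 pred=N actual=T -> ctr[0]=2
Ev 11: PC=3 idx=0 pred=T actual=T -> ctr[0]=3
Ev 12: PC=4 idx=1 pred=T actual=N -> ctr[1]=1

Answer: 3 1 0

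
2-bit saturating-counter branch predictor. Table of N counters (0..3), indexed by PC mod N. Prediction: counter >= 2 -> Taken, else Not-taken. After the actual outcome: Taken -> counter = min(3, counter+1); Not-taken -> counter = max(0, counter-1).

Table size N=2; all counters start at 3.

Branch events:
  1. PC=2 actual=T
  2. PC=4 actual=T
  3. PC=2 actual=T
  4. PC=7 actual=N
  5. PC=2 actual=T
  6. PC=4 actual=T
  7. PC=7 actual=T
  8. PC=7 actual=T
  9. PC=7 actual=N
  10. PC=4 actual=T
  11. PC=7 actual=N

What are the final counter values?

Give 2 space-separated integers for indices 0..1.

Answer: 3 1

Derivation:
Ev 1: PC=2 idx=0 pred=T actual=T -> ctr[0]=3
Ev 2: PC=4 idx=0 pred=T actual=T -> ctr[0]=3
Ev 3: PC=2 idx=0 pred=T actual=T -> ctr[0]=3
Ev 4: PC=7 idx=1 pred=T actual=N -> ctr[1]=2
Ev 5: PC=2 idx=0 pred=T actual=T -> ctr[0]=3
Ev 6: PC=4 idx=0 pred=T actual=T -> ctr[0]=3
Ev 7: PC=7 idx=1 pred=T actual=T -> ctr[1]=3
Ev 8: PC=7 idx=1 pred=T actual=T -> ctr[1]=3
Ev 9: PC=7 idx=1 pred=T actual=N -> ctr[1]=2
Ev 10: PC=4 idx=0 pred=T actual=T -> ctr[0]=3
Ev 11: PC=7 idx=1 pred=T actual=N -> ctr[1]=1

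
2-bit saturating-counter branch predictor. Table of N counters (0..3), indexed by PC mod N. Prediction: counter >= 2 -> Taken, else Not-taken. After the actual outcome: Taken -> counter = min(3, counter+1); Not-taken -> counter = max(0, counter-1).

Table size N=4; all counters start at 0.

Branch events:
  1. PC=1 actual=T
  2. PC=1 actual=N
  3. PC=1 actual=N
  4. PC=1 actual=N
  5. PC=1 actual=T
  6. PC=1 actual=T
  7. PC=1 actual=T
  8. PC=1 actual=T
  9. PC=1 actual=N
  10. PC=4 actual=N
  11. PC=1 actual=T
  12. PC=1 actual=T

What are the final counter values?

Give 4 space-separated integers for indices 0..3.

Answer: 0 3 0 0

Derivation:
Ev 1: PC=1 idx=1 pred=N actual=T -> ctr[1]=1
Ev 2: PC=1 idx=1 pred=N actual=N -> ctr[1]=0
Ev 3: PC=1 idx=1 pred=N actual=N -> ctr[1]=0
Ev 4: PC=1 idx=1 pred=N actual=N -> ctr[1]=0
Ev 5: PC=1 idx=1 pred=N actual=T -> ctr[1]=1
Ev 6: PC=1 idx=1 pred=N actual=T -> ctr[1]=2
Ev 7: PC=1 idx=1 pred=T actual=T -> ctr[1]=3
Ev 8: PC=1 idx=1 pred=T actual=T -> ctr[1]=3
Ev 9: PC=1 idx=1 pred=T actual=N -> ctr[1]=2
Ev 10: PC=4 idx=0 pred=N actual=N -> ctr[0]=0
Ev 11: PC=1 idx=1 pred=T actual=T -> ctr[1]=3
Ev 12: PC=1 idx=1 pred=T actual=T -> ctr[1]=3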